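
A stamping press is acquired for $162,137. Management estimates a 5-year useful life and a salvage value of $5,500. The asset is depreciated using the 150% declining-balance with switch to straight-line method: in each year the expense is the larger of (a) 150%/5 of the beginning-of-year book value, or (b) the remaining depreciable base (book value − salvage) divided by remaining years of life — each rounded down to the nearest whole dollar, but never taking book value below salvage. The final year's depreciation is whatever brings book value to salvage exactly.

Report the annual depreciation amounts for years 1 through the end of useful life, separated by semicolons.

Depreciable base = $162,137 − $5,500 = $156,637.
Year 1: DB = ⌊$162,137 × 150%/5⌋ = $48,641; SL = ⌊$156,637/5⌋ = $31,327 → take DB $48,641. Book value $113,496.
Year 2: DB = ⌊$113,496 × 150%/5⌋ = $34,048; SL = ⌊$107,996/4⌋ = $26,999 → take DB $34,048. Book value $79,448.
Year 3: DB = ⌊$79,448 × 150%/5⌋ = $23,834; SL = ⌊$73,948/3⌋ = $24,649 → take SL $24,649. Book value $54,799.
Year 4: DB = ⌊$54,799 × 150%/5⌋ = $16,439; SL = ⌊$49,299/2⌋ = $24,649 → take SL $24,649. Book value $30,150.
Year 5 (final): $30,150 − $5,500 = $24,650. Book value $5,500.

$48,641; $34,048; $24,649; $24,649; $24,650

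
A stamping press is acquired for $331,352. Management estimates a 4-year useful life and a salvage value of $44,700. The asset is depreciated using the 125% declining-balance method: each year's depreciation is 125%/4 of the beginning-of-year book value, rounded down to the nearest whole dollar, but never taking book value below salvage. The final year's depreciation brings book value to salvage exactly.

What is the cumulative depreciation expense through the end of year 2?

$174,736

Depreciable base = $331,352 − $44,700 = $286,652.
Year 1: ⌊$331,352 × 125%/4⌋ = $103,547. Book value $227,805.
Year 2: ⌊$227,805 × 125%/4⌋ = $71,189. Book value $156,616.
Accumulated through year 2 = $331,352 − $156,616 = $174,736.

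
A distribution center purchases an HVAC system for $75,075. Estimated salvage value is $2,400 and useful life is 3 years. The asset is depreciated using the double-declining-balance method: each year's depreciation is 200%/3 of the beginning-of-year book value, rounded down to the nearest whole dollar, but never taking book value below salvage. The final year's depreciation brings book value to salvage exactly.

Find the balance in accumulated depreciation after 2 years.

$66,733

Depreciable base = $75,075 − $2,400 = $72,675.
Year 1: ⌊$75,075 × 200%/3⌋ = $50,050. Book value $25,025.
Year 2: ⌊$25,025 × 200%/3⌋ = $16,683. Book value $8,342.
Accumulated through year 2 = $75,075 − $8,342 = $66,733.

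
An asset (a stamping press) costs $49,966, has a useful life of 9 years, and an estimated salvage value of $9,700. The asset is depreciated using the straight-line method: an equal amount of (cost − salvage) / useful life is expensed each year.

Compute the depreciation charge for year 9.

$4,474

Depreciable base = $49,966 − $9,700 = $40,266.
Annual expense = $40,266 / 9 = $4,474.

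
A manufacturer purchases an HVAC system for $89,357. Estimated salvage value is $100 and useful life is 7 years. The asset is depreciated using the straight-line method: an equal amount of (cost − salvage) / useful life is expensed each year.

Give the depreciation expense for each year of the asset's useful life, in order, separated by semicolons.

Depreciable base = $89,357 − $100 = $89,257.
Annual expense = $89,257 / 7 = $12,751.
End of year 1: book value $76,606.
End of year 2: book value $63,855.
End of year 3: book value $51,104.
End of year 4: book value $38,353.
End of year 5: book value $25,602.
End of year 6: book value $12,851.
End of year 7: book value $100.

$12,751; $12,751; $12,751; $12,751; $12,751; $12,751; $12,751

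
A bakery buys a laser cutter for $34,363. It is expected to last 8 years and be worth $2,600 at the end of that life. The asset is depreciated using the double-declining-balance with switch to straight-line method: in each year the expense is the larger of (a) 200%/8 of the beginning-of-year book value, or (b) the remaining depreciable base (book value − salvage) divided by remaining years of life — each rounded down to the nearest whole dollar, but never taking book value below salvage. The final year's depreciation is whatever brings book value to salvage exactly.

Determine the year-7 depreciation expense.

$1,758

Depreciable base = $34,363 − $2,600 = $31,763.
Year 1: DB = ⌊$34,363 × 200%/8⌋ = $8,590; SL = ⌊$31,763/8⌋ = $3,970 → take DB $8,590. Book value $25,773.
Year 2: DB = ⌊$25,773 × 200%/8⌋ = $6,443; SL = ⌊$23,173/7⌋ = $3,310 → take DB $6,443. Book value $19,330.
Year 3: DB = ⌊$19,330 × 200%/8⌋ = $4,832; SL = ⌊$16,730/6⌋ = $2,788 → take DB $4,832. Book value $14,498.
Year 4: DB = ⌊$14,498 × 200%/8⌋ = $3,624; SL = ⌊$11,898/5⌋ = $2,379 → take DB $3,624. Book value $10,874.
Year 5: DB = ⌊$10,874 × 200%/8⌋ = $2,718; SL = ⌊$8,274/4⌋ = $2,068 → take DB $2,718. Book value $8,156.
Year 6: DB = ⌊$8,156 × 200%/8⌋ = $2,039; SL = ⌊$5,556/3⌋ = $1,852 → take DB $2,039. Book value $6,117.
Year 7: DB = ⌊$6,117 × 200%/8⌋ = $1,529; SL = ⌊$3,517/2⌋ = $1,758 → take SL $1,758. Book value $4,359.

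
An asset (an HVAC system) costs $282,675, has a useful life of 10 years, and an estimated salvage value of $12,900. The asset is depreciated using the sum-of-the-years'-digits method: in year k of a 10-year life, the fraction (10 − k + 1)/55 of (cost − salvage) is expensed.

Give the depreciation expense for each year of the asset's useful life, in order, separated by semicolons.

$49,050; $44,145; $39,240; $34,335; $29,430; $24,525; $19,620; $14,715; $9,810; $4,905

Depreciable base = $282,675 − $12,900 = $269,775.
Sum of the years' digits = 10+9+8+7+6+5+4+3+2+1 = 55.
Year 1: $269,775 × 10/55 = $49,050. Book value $233,625.
Year 2: $269,775 × 9/55 = $44,145. Book value $189,480.
Year 3: $269,775 × 8/55 = $39,240. Book value $150,240.
Year 4: $269,775 × 7/55 = $34,335. Book value $115,905.
Year 5: $269,775 × 6/55 = $29,430. Book value $86,475.
Year 6: $269,775 × 5/55 = $24,525. Book value $61,950.
Year 7: $269,775 × 4/55 = $19,620. Book value $42,330.
Year 8: $269,775 × 3/55 = $14,715. Book value $27,615.
Year 9: $269,775 × 2/55 = $9,810. Book value $17,805.
Year 10: $269,775 × 1/55 = $4,905. Book value $12,900.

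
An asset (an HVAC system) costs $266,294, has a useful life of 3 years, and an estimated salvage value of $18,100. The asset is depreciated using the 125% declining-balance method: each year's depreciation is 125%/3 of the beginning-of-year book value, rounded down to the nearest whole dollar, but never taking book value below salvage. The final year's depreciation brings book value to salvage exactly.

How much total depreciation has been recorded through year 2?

$175,679

Depreciable base = $266,294 − $18,100 = $248,194.
Year 1: ⌊$266,294 × 125%/3⌋ = $110,955. Book value $155,339.
Year 2: ⌊$155,339 × 125%/3⌋ = $64,724. Book value $90,615.
Accumulated through year 2 = $266,294 − $90,615 = $175,679.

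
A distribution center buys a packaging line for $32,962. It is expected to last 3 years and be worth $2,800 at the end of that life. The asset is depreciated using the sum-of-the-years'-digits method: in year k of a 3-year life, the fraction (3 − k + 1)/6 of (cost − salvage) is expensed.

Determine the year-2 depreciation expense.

Depreciable base = $32,962 − $2,800 = $30,162.
Sum of the years' digits = 3+2+1 = 6.
Year 1: $30,162 × 3/6 = $15,081. Book value $17,881.
Year 2: $30,162 × 2/6 = $10,054. Book value $7,827.

$10,054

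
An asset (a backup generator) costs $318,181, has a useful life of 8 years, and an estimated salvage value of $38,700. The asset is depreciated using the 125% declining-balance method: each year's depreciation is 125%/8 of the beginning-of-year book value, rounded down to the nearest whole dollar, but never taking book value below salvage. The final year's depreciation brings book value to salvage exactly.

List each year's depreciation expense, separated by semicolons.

$49,715; $41,947; $35,393; $29,863; $25,197; $21,260; $17,938; $58,168

Depreciable base = $318,181 − $38,700 = $279,481.
Year 1: ⌊$318,181 × 125%/8⌋ = $49,715. Book value $268,466.
Year 2: ⌊$268,466 × 125%/8⌋ = $41,947. Book value $226,519.
Year 3: ⌊$226,519 × 125%/8⌋ = $35,393. Book value $191,126.
Year 4: ⌊$191,126 × 125%/8⌋ = $29,863. Book value $161,263.
Year 5: ⌊$161,263 × 125%/8⌋ = $25,197. Book value $136,066.
Year 6: ⌊$136,066 × 125%/8⌋ = $21,260. Book value $114,806.
Year 7: ⌊$114,806 × 125%/8⌋ = $17,938. Book value $96,868.
Year 8 (final): $96,868 − $38,700 = $58,168. Book value $38,700.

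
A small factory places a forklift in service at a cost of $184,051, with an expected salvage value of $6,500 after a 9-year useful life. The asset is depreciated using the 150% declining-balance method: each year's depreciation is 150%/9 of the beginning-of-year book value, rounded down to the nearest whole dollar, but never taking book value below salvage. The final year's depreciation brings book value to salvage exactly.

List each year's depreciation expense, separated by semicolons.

$30,675; $25,562; $21,302; $17,752; $14,793; $12,327; $10,273; $8,561; $36,306

Depreciable base = $184,051 − $6,500 = $177,551.
Year 1: ⌊$184,051 × 150%/9⌋ = $30,675. Book value $153,376.
Year 2: ⌊$153,376 × 150%/9⌋ = $25,562. Book value $127,814.
Year 3: ⌊$127,814 × 150%/9⌋ = $21,302. Book value $106,512.
Year 4: ⌊$106,512 × 150%/9⌋ = $17,752. Book value $88,760.
Year 5: ⌊$88,760 × 150%/9⌋ = $14,793. Book value $73,967.
Year 6: ⌊$73,967 × 150%/9⌋ = $12,327. Book value $61,640.
Year 7: ⌊$61,640 × 150%/9⌋ = $10,273. Book value $51,367.
Year 8: ⌊$51,367 × 150%/9⌋ = $8,561. Book value $42,806.
Year 9 (final): $42,806 − $6,500 = $36,306. Book value $6,500.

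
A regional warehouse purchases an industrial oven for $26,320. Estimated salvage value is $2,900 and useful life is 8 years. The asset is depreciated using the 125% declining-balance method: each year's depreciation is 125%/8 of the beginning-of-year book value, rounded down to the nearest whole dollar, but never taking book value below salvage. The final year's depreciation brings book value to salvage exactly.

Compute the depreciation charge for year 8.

$5,115

Depreciable base = $26,320 − $2,900 = $23,420.
Year 1: ⌊$26,320 × 125%/8⌋ = $4,112. Book value $22,208.
Year 2: ⌊$22,208 × 125%/8⌋ = $3,470. Book value $18,738.
Year 3: ⌊$18,738 × 125%/8⌋ = $2,927. Book value $15,811.
Year 4: ⌊$15,811 × 125%/8⌋ = $2,470. Book value $13,341.
Year 5: ⌊$13,341 × 125%/8⌋ = $2,084. Book value $11,257.
Year 6: ⌊$11,257 × 125%/8⌋ = $1,758. Book value $9,499.
Year 7: ⌊$9,499 × 125%/8⌋ = $1,484. Book value $8,015.
Year 8 (final): $8,015 − $2,900 = $5,115. Book value $2,900.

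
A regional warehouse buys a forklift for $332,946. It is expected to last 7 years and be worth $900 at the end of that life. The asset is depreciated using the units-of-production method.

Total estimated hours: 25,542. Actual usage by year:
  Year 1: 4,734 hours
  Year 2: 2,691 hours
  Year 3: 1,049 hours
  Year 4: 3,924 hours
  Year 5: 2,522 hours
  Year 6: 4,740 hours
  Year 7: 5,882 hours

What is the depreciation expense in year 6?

Depreciable base = $332,946 − $900 = $332,046.
Rate = $332,046 / 25,542 hours = $13 per hour.
Year 1: 4,734 × $13 = $61,542. Book value $271,404.
Year 2: 2,691 × $13 = $34,983. Book value $236,421.
Year 3: 1,049 × $13 = $13,637. Book value $222,784.
Year 4: 3,924 × $13 = $51,012. Book value $171,772.
Year 5: 2,522 × $13 = $32,786. Book value $138,986.
Year 6: 4,740 × $13 = $61,620. Book value $77,366.

$61,620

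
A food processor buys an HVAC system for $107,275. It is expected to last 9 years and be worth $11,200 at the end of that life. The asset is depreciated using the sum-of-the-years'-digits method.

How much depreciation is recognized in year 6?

$8,540

Depreciable base = $107,275 − $11,200 = $96,075.
Sum of the years' digits = 9+8+7+6+5+4+3+2+1 = 45.
Year 1: $96,075 × 9/45 = $19,215. Book value $88,060.
Year 2: $96,075 × 8/45 = $17,080. Book value $70,980.
Year 3: $96,075 × 7/45 = $14,945. Book value $56,035.
Year 4: $96,075 × 6/45 = $12,810. Book value $43,225.
Year 5: $96,075 × 5/45 = $10,675. Book value $32,550.
Year 6: $96,075 × 4/45 = $8,540. Book value $24,010.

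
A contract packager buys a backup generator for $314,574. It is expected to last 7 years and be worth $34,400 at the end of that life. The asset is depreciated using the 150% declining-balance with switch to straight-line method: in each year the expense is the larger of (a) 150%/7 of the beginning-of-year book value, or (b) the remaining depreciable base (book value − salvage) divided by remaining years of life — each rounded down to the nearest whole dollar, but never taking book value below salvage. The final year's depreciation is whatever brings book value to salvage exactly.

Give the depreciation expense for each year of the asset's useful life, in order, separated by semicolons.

Depreciable base = $314,574 − $34,400 = $280,174.
Year 1: DB = ⌊$314,574 × 150%/7⌋ = $67,408; SL = ⌊$280,174/7⌋ = $40,024 → take DB $67,408. Book value $247,166.
Year 2: DB = ⌊$247,166 × 150%/7⌋ = $52,964; SL = ⌊$212,766/6⌋ = $35,461 → take DB $52,964. Book value $194,202.
Year 3: DB = ⌊$194,202 × 150%/7⌋ = $41,614; SL = ⌊$159,802/5⌋ = $31,960 → take DB $41,614. Book value $152,588.
Year 4: DB = ⌊$152,588 × 150%/7⌋ = $32,697; SL = ⌊$118,188/4⌋ = $29,547 → take DB $32,697. Book value $119,891.
Year 5: DB = ⌊$119,891 × 150%/7⌋ = $25,690; SL = ⌊$85,491/3⌋ = $28,497 → take SL $28,497. Book value $91,394.
Year 6: DB = ⌊$91,394 × 150%/7⌋ = $19,584; SL = ⌊$56,994/2⌋ = $28,497 → take SL $28,497. Book value $62,897.
Year 7 (final): $62,897 − $34,400 = $28,497. Book value $34,400.

$67,408; $52,964; $41,614; $32,697; $28,497; $28,497; $28,497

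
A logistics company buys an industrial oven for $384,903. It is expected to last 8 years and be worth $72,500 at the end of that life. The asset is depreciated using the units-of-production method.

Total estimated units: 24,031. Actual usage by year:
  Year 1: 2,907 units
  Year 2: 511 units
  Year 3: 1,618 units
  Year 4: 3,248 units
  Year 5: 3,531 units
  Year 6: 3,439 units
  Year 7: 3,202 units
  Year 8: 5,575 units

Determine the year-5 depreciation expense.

$45,903

Depreciable base = $384,903 − $72,500 = $312,403.
Rate = $312,403 / 24,031 units = $13 per unit.
Year 1: 2,907 × $13 = $37,791. Book value $347,112.
Year 2: 511 × $13 = $6,643. Book value $340,469.
Year 3: 1,618 × $13 = $21,034. Book value $319,435.
Year 4: 3,248 × $13 = $42,224. Book value $277,211.
Year 5: 3,531 × $13 = $45,903. Book value $231,308.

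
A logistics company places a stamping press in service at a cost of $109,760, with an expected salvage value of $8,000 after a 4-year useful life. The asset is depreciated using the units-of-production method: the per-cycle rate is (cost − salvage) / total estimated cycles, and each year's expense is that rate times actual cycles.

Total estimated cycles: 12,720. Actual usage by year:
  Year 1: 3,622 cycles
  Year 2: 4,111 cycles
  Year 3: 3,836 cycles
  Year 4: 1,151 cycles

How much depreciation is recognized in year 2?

Depreciable base = $109,760 − $8,000 = $101,760.
Rate = $101,760 / 12,720 cycles = $8 per cycle.
Year 1: 3,622 × $8 = $28,976. Book value $80,784.
Year 2: 4,111 × $8 = $32,888. Book value $47,896.

$32,888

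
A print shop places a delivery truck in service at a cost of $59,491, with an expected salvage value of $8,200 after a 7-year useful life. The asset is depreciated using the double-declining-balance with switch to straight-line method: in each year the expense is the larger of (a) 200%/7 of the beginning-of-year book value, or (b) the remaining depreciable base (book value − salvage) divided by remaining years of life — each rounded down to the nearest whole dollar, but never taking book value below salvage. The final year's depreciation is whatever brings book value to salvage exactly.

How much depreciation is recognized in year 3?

$8,672

Depreciable base = $59,491 − $8,200 = $51,291.
Year 1: DB = ⌊$59,491 × 200%/7⌋ = $16,997; SL = ⌊$51,291/7⌋ = $7,327 → take DB $16,997. Book value $42,494.
Year 2: DB = ⌊$42,494 × 200%/7⌋ = $12,141; SL = ⌊$34,294/6⌋ = $5,715 → take DB $12,141. Book value $30,353.
Year 3: DB = ⌊$30,353 × 200%/7⌋ = $8,672; SL = ⌊$22,153/5⌋ = $4,430 → take DB $8,672. Book value $21,681.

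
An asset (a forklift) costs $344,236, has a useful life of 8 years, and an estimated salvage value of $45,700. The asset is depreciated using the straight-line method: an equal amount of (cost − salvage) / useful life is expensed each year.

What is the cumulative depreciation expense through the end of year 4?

$149,268

Depreciable base = $344,236 − $45,700 = $298,536.
Annual expense = $298,536 / 8 = $37,317.
End of year 1: book value $306,919.
End of year 2: book value $269,602.
End of year 3: book value $232,285.
End of year 4: book value $194,968.
Accumulated through year 4 = $344,236 − $194,968 = $149,268.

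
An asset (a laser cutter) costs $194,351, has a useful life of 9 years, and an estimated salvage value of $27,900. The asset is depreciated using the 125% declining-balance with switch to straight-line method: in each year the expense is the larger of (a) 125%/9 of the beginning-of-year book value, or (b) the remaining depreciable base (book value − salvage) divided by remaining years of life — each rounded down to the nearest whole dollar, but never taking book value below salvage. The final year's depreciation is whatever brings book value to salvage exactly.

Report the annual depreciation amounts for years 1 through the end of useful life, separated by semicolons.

$26,993; $23,244; $20,015; $17,235; $15,792; $15,793; $15,793; $15,793; $15,793

Depreciable base = $194,351 − $27,900 = $166,451.
Year 1: DB = ⌊$194,351 × 125%/9⌋ = $26,993; SL = ⌊$166,451/9⌋ = $18,494 → take DB $26,993. Book value $167,358.
Year 2: DB = ⌊$167,358 × 125%/9⌋ = $23,244; SL = ⌊$139,458/8⌋ = $17,432 → take DB $23,244. Book value $144,114.
Year 3: DB = ⌊$144,114 × 125%/9⌋ = $20,015; SL = ⌊$116,214/7⌋ = $16,602 → take DB $20,015. Book value $124,099.
Year 4: DB = ⌊$124,099 × 125%/9⌋ = $17,235; SL = ⌊$96,199/6⌋ = $16,033 → take DB $17,235. Book value $106,864.
Year 5: DB = ⌊$106,864 × 125%/9⌋ = $14,842; SL = ⌊$78,964/5⌋ = $15,792 → take SL $15,792. Book value $91,072.
Year 6: DB = ⌊$91,072 × 125%/9⌋ = $12,648; SL = ⌊$63,172/4⌋ = $15,793 → take SL $15,793. Book value $75,279.
Year 7: DB = ⌊$75,279 × 125%/9⌋ = $10,455; SL = ⌊$47,379/3⌋ = $15,793 → take SL $15,793. Book value $59,486.
Year 8: DB = ⌊$59,486 × 125%/9⌋ = $8,261; SL = ⌊$31,586/2⌋ = $15,793 → take SL $15,793. Book value $43,693.
Year 9 (final): $43,693 − $27,900 = $15,793. Book value $27,900.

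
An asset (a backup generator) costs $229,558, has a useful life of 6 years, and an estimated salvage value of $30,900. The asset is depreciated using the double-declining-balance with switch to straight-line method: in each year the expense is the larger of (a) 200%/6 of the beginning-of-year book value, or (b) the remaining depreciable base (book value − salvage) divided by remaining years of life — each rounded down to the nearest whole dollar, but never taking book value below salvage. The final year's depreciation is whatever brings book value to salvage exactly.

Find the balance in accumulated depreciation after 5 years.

Depreciable base = $229,558 − $30,900 = $198,658.
Year 1: DB = ⌊$229,558 × 200%/6⌋ = $76,519; SL = ⌊$198,658/6⌋ = $33,109 → take DB $76,519. Book value $153,039.
Year 2: DB = ⌊$153,039 × 200%/6⌋ = $51,013; SL = ⌊$122,139/5⌋ = $24,427 → take DB $51,013. Book value $102,026.
Year 3: DB = ⌊$102,026 × 200%/6⌋ = $34,008; SL = ⌊$71,126/4⌋ = $17,781 → take DB $34,008. Book value $68,018.
Year 4: DB = ⌊$68,018 × 200%/6⌋ = $22,672; SL = ⌊$37,118/3⌋ = $12,372 → take DB $22,672. Book value $45,346.
Year 5: DB = ⌊$45,346 × 200%/6⌋ = $15,115; SL = ⌊$14,446/2⌋ = $7,223 → take DB $15,115, capped at $14,446. Book value $30,900.
Accumulated through year 5 = $229,558 − $30,900 = $198,658.

$198,658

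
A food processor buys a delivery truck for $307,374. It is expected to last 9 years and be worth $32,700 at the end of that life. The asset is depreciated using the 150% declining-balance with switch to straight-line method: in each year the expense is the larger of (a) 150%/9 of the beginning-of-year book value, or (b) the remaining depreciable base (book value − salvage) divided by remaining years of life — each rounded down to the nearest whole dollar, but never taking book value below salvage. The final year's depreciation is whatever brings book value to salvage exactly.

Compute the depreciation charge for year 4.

$29,646

Depreciable base = $307,374 − $32,700 = $274,674.
Year 1: DB = ⌊$307,374 × 150%/9⌋ = $51,229; SL = ⌊$274,674/9⌋ = $30,519 → take DB $51,229. Book value $256,145.
Year 2: DB = ⌊$256,145 × 150%/9⌋ = $42,690; SL = ⌊$223,445/8⌋ = $27,930 → take DB $42,690. Book value $213,455.
Year 3: DB = ⌊$213,455 × 150%/9⌋ = $35,575; SL = ⌊$180,755/7⌋ = $25,822 → take DB $35,575. Book value $177,880.
Year 4: DB = ⌊$177,880 × 150%/9⌋ = $29,646; SL = ⌊$145,180/6⌋ = $24,196 → take DB $29,646. Book value $148,234.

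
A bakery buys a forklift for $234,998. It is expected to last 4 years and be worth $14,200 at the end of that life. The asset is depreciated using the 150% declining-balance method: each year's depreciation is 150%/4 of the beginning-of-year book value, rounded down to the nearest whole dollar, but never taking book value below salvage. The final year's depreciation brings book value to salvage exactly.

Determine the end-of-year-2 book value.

Depreciable base = $234,998 − $14,200 = $220,798.
Year 1: ⌊$234,998 × 150%/4⌋ = $88,124. Book value $146,874.
Year 2: ⌊$146,874 × 150%/4⌋ = $55,077. Book value $91,797.

$91,797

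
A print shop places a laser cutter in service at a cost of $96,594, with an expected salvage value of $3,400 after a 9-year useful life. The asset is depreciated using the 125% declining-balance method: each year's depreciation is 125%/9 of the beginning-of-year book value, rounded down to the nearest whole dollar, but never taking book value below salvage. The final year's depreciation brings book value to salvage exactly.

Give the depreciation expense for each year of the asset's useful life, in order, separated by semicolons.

Depreciable base = $96,594 − $3,400 = $93,194.
Year 1: ⌊$96,594 × 125%/9⌋ = $13,415. Book value $83,179.
Year 2: ⌊$83,179 × 125%/9⌋ = $11,552. Book value $71,627.
Year 3: ⌊$71,627 × 125%/9⌋ = $9,948. Book value $61,679.
Year 4: ⌊$61,679 × 125%/9⌋ = $8,566. Book value $53,113.
Year 5: ⌊$53,113 × 125%/9⌋ = $7,376. Book value $45,737.
Year 6: ⌊$45,737 × 125%/9⌋ = $6,352. Book value $39,385.
Year 7: ⌊$39,385 × 125%/9⌋ = $5,470. Book value $33,915.
Year 8: ⌊$33,915 × 125%/9⌋ = $4,710. Book value $29,205.
Year 9 (final): $29,205 − $3,400 = $25,805. Book value $3,400.

$13,415; $11,552; $9,948; $8,566; $7,376; $6,352; $5,470; $4,710; $25,805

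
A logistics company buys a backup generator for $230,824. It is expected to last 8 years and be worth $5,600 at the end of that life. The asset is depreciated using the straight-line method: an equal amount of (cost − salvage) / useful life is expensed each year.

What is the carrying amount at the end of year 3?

Depreciable base = $230,824 − $5,600 = $225,224.
Annual expense = $225,224 / 8 = $28,153.
End of year 1: book value $202,671.
End of year 2: book value $174,518.
End of year 3: book value $146,365.

$146,365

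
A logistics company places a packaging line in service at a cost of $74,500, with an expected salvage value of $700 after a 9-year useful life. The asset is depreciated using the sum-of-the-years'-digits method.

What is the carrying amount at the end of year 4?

$25,300

Depreciable base = $74,500 − $700 = $73,800.
Sum of the years' digits = 9+8+7+6+5+4+3+2+1 = 45.
Year 1: $73,800 × 9/45 = $14,760. Book value $59,740.
Year 2: $73,800 × 8/45 = $13,120. Book value $46,620.
Year 3: $73,800 × 7/45 = $11,480. Book value $35,140.
Year 4: $73,800 × 6/45 = $9,840. Book value $25,300.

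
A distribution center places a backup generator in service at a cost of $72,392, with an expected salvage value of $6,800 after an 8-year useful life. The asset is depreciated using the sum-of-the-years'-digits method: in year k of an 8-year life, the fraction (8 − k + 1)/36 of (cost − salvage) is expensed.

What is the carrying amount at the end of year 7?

$8,622

Depreciable base = $72,392 − $6,800 = $65,592.
Sum of the years' digits = 8+7+6+5+4+3+2+1 = 36.
Year 1: $65,592 × 8/36 = $14,576. Book value $57,816.
Year 2: $65,592 × 7/36 = $12,754. Book value $45,062.
Year 3: $65,592 × 6/36 = $10,932. Book value $34,130.
Year 4: $65,592 × 5/36 = $9,110. Book value $25,020.
Year 5: $65,592 × 4/36 = $7,288. Book value $17,732.
Year 6: $65,592 × 3/36 = $5,466. Book value $12,266.
Year 7: $65,592 × 2/36 = $3,644. Book value $8,622.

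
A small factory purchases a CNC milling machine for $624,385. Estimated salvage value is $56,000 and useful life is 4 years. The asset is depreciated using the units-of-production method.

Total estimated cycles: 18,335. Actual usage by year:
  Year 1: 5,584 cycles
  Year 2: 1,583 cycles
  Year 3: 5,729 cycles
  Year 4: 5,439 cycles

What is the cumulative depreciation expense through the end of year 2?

Depreciable base = $624,385 − $56,000 = $568,385.
Rate = $568,385 / 18,335 cycles = $31 per cycle.
Year 1: 5,584 × $31 = $173,104. Book value $451,281.
Year 2: 1,583 × $31 = $49,073. Book value $402,208.
Accumulated through year 2 = $624,385 − $402,208 = $222,177.

$222,177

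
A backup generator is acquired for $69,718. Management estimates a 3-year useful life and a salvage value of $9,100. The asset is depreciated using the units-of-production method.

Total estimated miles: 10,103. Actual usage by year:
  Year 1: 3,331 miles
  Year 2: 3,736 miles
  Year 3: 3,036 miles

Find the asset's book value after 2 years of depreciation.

$27,316

Depreciable base = $69,718 − $9,100 = $60,618.
Rate = $60,618 / 10,103 miles = $6 per mile.
Year 1: 3,331 × $6 = $19,986. Book value $49,732.
Year 2: 3,736 × $6 = $22,416. Book value $27,316.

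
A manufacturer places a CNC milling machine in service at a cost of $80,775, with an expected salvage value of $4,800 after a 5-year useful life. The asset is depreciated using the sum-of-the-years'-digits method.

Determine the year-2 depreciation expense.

Depreciable base = $80,775 − $4,800 = $75,975.
Sum of the years' digits = 5+4+3+2+1 = 15.
Year 1: $75,975 × 5/15 = $25,325. Book value $55,450.
Year 2: $75,975 × 4/15 = $20,260. Book value $35,190.

$20,260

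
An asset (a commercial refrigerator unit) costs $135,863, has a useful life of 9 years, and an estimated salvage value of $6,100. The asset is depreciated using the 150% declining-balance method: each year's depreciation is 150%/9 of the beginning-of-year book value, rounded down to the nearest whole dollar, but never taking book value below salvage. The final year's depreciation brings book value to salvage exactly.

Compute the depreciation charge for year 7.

$7,583

Depreciable base = $135,863 − $6,100 = $129,763.
Year 1: ⌊$135,863 × 150%/9⌋ = $22,643. Book value $113,220.
Year 2: ⌊$113,220 × 150%/9⌋ = $18,870. Book value $94,350.
Year 3: ⌊$94,350 × 150%/9⌋ = $15,725. Book value $78,625.
Year 4: ⌊$78,625 × 150%/9⌋ = $13,104. Book value $65,521.
Year 5: ⌊$65,521 × 150%/9⌋ = $10,920. Book value $54,601.
Year 6: ⌊$54,601 × 150%/9⌋ = $9,100. Book value $45,501.
Year 7: ⌊$45,501 × 150%/9⌋ = $7,583. Book value $37,918.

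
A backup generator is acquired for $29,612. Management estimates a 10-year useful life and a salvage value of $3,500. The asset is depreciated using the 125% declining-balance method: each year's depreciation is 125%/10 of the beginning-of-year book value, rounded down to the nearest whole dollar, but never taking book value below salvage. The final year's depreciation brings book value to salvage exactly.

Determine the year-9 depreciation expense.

$1,272

Depreciable base = $29,612 − $3,500 = $26,112.
Year 1: ⌊$29,612 × 125%/10⌋ = $3,701. Book value $25,911.
Year 2: ⌊$25,911 × 125%/10⌋ = $3,238. Book value $22,673.
Year 3: ⌊$22,673 × 125%/10⌋ = $2,834. Book value $19,839.
Year 4: ⌊$19,839 × 125%/10⌋ = $2,479. Book value $17,360.
Year 5: ⌊$17,360 × 125%/10⌋ = $2,170. Book value $15,190.
Year 6: ⌊$15,190 × 125%/10⌋ = $1,898. Book value $13,292.
Year 7: ⌊$13,292 × 125%/10⌋ = $1,661. Book value $11,631.
Year 8: ⌊$11,631 × 125%/10⌋ = $1,453. Book value $10,178.
Year 9: ⌊$10,178 × 125%/10⌋ = $1,272. Book value $8,906.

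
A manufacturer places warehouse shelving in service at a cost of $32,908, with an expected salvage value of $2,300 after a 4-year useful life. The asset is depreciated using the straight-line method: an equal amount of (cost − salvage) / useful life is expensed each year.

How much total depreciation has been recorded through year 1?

Depreciable base = $32,908 − $2,300 = $30,608.
Annual expense = $30,608 / 4 = $7,652.
End of year 1: book value $25,256.
Accumulated through year 1 = $32,908 − $25,256 = $7,652.

$7,652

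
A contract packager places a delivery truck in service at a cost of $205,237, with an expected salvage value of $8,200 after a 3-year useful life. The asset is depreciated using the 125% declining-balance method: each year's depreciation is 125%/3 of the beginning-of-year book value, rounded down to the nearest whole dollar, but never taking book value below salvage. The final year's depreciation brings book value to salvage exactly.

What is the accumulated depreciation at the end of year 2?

Depreciable base = $205,237 − $8,200 = $197,037.
Year 1: ⌊$205,237 × 125%/3⌋ = $85,515. Book value $119,722.
Year 2: ⌊$119,722 × 125%/3⌋ = $49,884. Book value $69,838.
Accumulated through year 2 = $205,237 − $69,838 = $135,399.

$135,399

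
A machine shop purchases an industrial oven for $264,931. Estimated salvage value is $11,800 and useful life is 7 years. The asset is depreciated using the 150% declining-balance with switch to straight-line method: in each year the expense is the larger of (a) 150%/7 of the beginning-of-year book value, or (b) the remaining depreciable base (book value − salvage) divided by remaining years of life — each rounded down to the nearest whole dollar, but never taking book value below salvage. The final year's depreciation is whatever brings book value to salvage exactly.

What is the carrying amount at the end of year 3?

Depreciable base = $264,931 − $11,800 = $253,131.
Year 1: DB = ⌊$264,931 × 150%/7⌋ = $56,770; SL = ⌊$253,131/7⌋ = $36,161 → take DB $56,770. Book value $208,161.
Year 2: DB = ⌊$208,161 × 150%/7⌋ = $44,605; SL = ⌊$196,361/6⌋ = $32,726 → take DB $44,605. Book value $163,556.
Year 3: DB = ⌊$163,556 × 150%/7⌋ = $35,047; SL = ⌊$151,756/5⌋ = $30,351 → take DB $35,047. Book value $128,509.

$128,509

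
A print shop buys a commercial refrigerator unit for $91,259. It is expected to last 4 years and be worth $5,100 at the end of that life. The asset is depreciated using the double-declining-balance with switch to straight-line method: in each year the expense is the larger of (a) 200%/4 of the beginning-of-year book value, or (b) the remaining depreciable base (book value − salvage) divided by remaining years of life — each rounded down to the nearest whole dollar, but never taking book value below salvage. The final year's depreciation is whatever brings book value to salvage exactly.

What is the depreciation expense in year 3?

$11,407

Depreciable base = $91,259 − $5,100 = $86,159.
Year 1: DB = ⌊$91,259 × 200%/4⌋ = $45,629; SL = ⌊$86,159/4⌋ = $21,539 → take DB $45,629. Book value $45,630.
Year 2: DB = ⌊$45,630 × 200%/4⌋ = $22,815; SL = ⌊$40,530/3⌋ = $13,510 → take DB $22,815. Book value $22,815.
Year 3: DB = ⌊$22,815 × 200%/4⌋ = $11,407; SL = ⌊$17,715/2⌋ = $8,857 → take DB $11,407. Book value $11,408.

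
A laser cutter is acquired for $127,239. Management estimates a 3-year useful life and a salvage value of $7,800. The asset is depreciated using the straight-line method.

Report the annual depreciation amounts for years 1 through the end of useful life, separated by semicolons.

$39,813; $39,813; $39,813

Depreciable base = $127,239 − $7,800 = $119,439.
Annual expense = $119,439 / 3 = $39,813.
End of year 1: book value $87,426.
End of year 2: book value $47,613.
End of year 3: book value $7,800.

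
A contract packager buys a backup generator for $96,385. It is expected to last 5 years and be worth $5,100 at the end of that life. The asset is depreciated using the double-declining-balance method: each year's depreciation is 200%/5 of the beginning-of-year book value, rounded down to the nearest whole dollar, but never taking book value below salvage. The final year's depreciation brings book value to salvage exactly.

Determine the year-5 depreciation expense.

Depreciable base = $96,385 − $5,100 = $91,285.
Year 1: ⌊$96,385 × 200%/5⌋ = $38,554. Book value $57,831.
Year 2: ⌊$57,831 × 200%/5⌋ = $23,132. Book value $34,699.
Year 3: ⌊$34,699 × 200%/5⌋ = $13,879. Book value $20,820.
Year 4: ⌊$20,820 × 200%/5⌋ = $8,328. Book value $12,492.
Year 5 (final): $12,492 − $5,100 = $7,392. Book value $5,100.

$7,392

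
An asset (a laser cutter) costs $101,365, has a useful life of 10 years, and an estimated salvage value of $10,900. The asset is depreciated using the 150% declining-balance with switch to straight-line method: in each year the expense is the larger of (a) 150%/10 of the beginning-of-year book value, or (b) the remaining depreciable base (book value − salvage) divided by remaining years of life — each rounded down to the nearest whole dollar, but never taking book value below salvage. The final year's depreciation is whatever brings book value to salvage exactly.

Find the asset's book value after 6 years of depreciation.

Depreciable base = $101,365 − $10,900 = $90,465.
Year 1: DB = ⌊$101,365 × 150%/10⌋ = $15,204; SL = ⌊$90,465/10⌋ = $9,046 → take DB $15,204. Book value $86,161.
Year 2: DB = ⌊$86,161 × 150%/10⌋ = $12,924; SL = ⌊$75,261/9⌋ = $8,362 → take DB $12,924. Book value $73,237.
Year 3: DB = ⌊$73,237 × 150%/10⌋ = $10,985; SL = ⌊$62,337/8⌋ = $7,792 → take DB $10,985. Book value $62,252.
Year 4: DB = ⌊$62,252 × 150%/10⌋ = $9,337; SL = ⌊$51,352/7⌋ = $7,336 → take DB $9,337. Book value $52,915.
Year 5: DB = ⌊$52,915 × 150%/10⌋ = $7,937; SL = ⌊$42,015/6⌋ = $7,002 → take DB $7,937. Book value $44,978.
Year 6: DB = ⌊$44,978 × 150%/10⌋ = $6,746; SL = ⌊$34,078/5⌋ = $6,815 → take SL $6,815. Book value $38,163.

$38,163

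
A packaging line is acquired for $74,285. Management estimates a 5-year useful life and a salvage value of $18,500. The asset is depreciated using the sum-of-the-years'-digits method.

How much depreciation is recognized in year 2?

Depreciable base = $74,285 − $18,500 = $55,785.
Sum of the years' digits = 5+4+3+2+1 = 15.
Year 1: $55,785 × 5/15 = $18,595. Book value $55,690.
Year 2: $55,785 × 4/15 = $14,876. Book value $40,814.

$14,876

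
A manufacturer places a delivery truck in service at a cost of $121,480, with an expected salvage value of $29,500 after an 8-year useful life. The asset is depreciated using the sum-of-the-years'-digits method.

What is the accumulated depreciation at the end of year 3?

Depreciable base = $121,480 − $29,500 = $91,980.
Sum of the years' digits = 8+7+6+5+4+3+2+1 = 36.
Year 1: $91,980 × 8/36 = $20,440. Book value $101,040.
Year 2: $91,980 × 7/36 = $17,885. Book value $83,155.
Year 3: $91,980 × 6/36 = $15,330. Book value $67,825.
Accumulated through year 3 = $121,480 − $67,825 = $53,655.

$53,655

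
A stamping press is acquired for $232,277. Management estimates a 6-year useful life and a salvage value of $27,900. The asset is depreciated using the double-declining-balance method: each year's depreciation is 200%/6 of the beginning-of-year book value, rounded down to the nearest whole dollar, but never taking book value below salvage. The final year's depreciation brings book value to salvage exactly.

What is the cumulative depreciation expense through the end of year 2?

$129,042

Depreciable base = $232,277 − $27,900 = $204,377.
Year 1: ⌊$232,277 × 200%/6⌋ = $77,425. Book value $154,852.
Year 2: ⌊$154,852 × 200%/6⌋ = $51,617. Book value $103,235.
Accumulated through year 2 = $232,277 − $103,235 = $129,042.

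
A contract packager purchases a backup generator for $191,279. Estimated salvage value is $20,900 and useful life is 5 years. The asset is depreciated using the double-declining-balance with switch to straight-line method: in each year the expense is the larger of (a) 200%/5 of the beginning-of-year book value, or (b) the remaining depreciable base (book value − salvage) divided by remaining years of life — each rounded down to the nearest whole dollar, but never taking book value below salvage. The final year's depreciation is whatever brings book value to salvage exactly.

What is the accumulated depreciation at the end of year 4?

$166,488

Depreciable base = $191,279 − $20,900 = $170,379.
Year 1: DB = ⌊$191,279 × 200%/5⌋ = $76,511; SL = ⌊$170,379/5⌋ = $34,075 → take DB $76,511. Book value $114,768.
Year 2: DB = ⌊$114,768 × 200%/5⌋ = $45,907; SL = ⌊$93,868/4⌋ = $23,467 → take DB $45,907. Book value $68,861.
Year 3: DB = ⌊$68,861 × 200%/5⌋ = $27,544; SL = ⌊$47,961/3⌋ = $15,987 → take DB $27,544. Book value $41,317.
Year 4: DB = ⌊$41,317 × 200%/5⌋ = $16,526; SL = ⌊$20,417/2⌋ = $10,208 → take DB $16,526. Book value $24,791.
Accumulated through year 4 = $191,279 − $24,791 = $166,488.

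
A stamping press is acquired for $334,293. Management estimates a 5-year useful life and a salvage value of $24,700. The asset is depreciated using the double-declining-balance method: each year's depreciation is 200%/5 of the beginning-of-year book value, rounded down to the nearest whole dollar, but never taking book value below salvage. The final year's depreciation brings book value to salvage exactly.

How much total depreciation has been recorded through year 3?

Depreciable base = $334,293 − $24,700 = $309,593.
Year 1: ⌊$334,293 × 200%/5⌋ = $133,717. Book value $200,576.
Year 2: ⌊$200,576 × 200%/5⌋ = $80,230. Book value $120,346.
Year 3: ⌊$120,346 × 200%/5⌋ = $48,138. Book value $72,208.
Accumulated through year 3 = $334,293 − $72,208 = $262,085.

$262,085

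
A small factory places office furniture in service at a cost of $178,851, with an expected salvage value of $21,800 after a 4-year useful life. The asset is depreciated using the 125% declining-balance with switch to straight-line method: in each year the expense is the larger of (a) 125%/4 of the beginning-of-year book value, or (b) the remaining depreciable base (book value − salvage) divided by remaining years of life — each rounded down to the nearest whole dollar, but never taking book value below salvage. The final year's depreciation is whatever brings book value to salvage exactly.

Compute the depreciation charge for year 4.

$31,368

Depreciable base = $178,851 − $21,800 = $157,051.
Year 1: DB = ⌊$178,851 × 125%/4⌋ = $55,890; SL = ⌊$157,051/4⌋ = $39,262 → take DB $55,890. Book value $122,961.
Year 2: DB = ⌊$122,961 × 125%/4⌋ = $38,425; SL = ⌊$101,161/3⌋ = $33,720 → take DB $38,425. Book value $84,536.
Year 3: DB = ⌊$84,536 × 125%/4⌋ = $26,417; SL = ⌊$62,736/2⌋ = $31,368 → take SL $31,368. Book value $53,168.
Year 4 (final): $53,168 − $21,800 = $31,368. Book value $21,800.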